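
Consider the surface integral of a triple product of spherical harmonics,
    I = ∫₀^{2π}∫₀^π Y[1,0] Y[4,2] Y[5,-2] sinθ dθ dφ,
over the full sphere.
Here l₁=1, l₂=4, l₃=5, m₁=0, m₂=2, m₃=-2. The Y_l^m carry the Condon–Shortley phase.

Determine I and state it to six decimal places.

m-sum 0 ✓  L=10 even ✓  3≤5≤5 ✓
Π(2lᵢ+1) = 3×9×11 = 297
triangle coeff Δ(1,4,5) = 1/495
Σ_t [0,0]: t=0:+1/576 = 1/576
(3j)²=5/99 [(1 4 5; 0 0 0)], sign=-1
Σ_t [0,0]: t=0:+1/1440 = 1/1440
(3j)²=7/165 [(1 4 5; 0 2 -2)], sign=-1
⇒ 4πI² = 7/11
I = (+1)√(7/11/(4π)) = 0.22503380

0.225034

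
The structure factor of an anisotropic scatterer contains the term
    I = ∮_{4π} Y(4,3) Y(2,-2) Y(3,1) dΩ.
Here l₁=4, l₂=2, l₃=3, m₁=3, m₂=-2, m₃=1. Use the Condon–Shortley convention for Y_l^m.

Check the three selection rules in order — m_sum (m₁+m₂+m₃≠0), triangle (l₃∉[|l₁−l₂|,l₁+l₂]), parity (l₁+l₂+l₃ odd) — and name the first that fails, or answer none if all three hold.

Σmᵢ = 2  ✗
l₃∈[|l₁−l₂|,l₁+l₂]=[2,6], have l₃=3
Σlᵢ = 9 ⇒ odd

m_sum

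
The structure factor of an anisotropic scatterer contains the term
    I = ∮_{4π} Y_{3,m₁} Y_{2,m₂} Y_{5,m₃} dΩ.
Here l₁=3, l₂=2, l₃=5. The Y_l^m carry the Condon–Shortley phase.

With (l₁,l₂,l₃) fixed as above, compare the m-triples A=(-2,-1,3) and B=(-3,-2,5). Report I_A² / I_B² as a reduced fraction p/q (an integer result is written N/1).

Same 3,2,5: normalisation and zero-m 3j drop out of the ratio.
A: Δ: 0! 6! 4! / 11! → 1/2310; sum: t=0:+1/720 = 1/720; 3j²(3 2 5; -2 -1 3) = Δ·Π!·Σ² = 8/165  (sign +1)
B: Δ: 0! 6! 4! / 11! → 1/2310; sum: t=0:+1/17280 = 1/17280; 3j²(3 2 5; -3 -2 5) = Δ·Π!·Σ² = 1/11  (sign +1)
I_A²/I_B² = (8/165)/(1/11) = 8/15

8/15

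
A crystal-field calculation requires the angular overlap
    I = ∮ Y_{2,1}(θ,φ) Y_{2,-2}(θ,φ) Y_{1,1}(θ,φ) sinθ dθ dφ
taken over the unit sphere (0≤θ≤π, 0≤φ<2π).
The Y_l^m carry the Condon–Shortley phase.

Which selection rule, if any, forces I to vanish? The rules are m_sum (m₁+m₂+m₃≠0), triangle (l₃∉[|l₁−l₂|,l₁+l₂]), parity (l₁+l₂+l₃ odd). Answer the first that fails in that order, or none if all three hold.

Σmᵢ = 0  ✓
l₃∈[|l₁−l₂|,l₁+l₂]=[0,4], have l₃=1  ✓
Σlᵢ = 5 ⇒ odd  ✗

parity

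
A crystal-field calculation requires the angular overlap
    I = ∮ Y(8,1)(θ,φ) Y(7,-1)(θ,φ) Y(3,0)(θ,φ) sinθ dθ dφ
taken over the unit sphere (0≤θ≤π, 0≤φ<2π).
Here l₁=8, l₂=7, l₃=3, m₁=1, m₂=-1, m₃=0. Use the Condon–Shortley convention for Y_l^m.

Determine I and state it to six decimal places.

m-sum 0 ✓  L=18 even ✓  1≤3≤15 ✓
Π(2lᵢ+1) = 17×15×7 = 1785
triangle coeff Δ(8,7,3) = 1/5290740
Σ_t [5,7]: t=5:−1/7257600 t=6:+1/2073600 t=7:−1/7257600 = 1/4838400
(3j)²=252/20995 [(8 7 3; 0 0 0)], sign=-1
Σ_t [4,6]: t=4:+1/11612160 t=5:−1/2419200 t=6:+1/6220800 = -29/174182400
(3j)²=841/83980 [(8 7 3; 1 -1 0)], sign=+1
⇒ 4πI² = 1112643/5185765
I = (-1)√(1112643/5185765/(4π)) = -0.13066720

-0.130667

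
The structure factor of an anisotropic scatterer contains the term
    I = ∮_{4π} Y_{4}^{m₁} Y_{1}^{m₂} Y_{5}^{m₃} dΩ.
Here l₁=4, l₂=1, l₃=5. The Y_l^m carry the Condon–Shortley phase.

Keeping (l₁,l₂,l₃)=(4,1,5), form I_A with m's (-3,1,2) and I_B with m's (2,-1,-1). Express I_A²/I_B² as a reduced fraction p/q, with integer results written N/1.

l's match ⇒ only the (l;m) 3-j factors differ between A and B.
A: triangle coeff Δ(4,1,5) = 1/495; Σ_t [0,0]: t=0:+1/10080 = 1/10080; (3j)²=1/165 [(4 1 5; -3 1 2)], sign=-1
B: triangle coeff Δ(4,1,5) = 1/495; Σ_t [0,0]: t=0:+1/2880 = 1/2880; (3j)²=2/165 [(4 1 5; 2 -1 -1)], sign=+1
I_A²/I_B² = (1/165)/(2/165) = 1/2

1/2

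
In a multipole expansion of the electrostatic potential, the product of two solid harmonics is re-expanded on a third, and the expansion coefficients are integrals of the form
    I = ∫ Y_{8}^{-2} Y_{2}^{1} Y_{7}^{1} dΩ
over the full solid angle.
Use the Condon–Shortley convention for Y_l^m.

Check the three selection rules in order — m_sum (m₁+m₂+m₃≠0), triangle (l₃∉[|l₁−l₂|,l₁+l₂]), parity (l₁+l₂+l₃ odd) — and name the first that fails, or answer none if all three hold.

azimuthal sum: -2 + 1 + 1 = 0  ✓
6 ≤ 7 ≤ 10 (triangle on l)  ✓
L = 8 + 2 + 7 = 17 (odd)  ✗

parity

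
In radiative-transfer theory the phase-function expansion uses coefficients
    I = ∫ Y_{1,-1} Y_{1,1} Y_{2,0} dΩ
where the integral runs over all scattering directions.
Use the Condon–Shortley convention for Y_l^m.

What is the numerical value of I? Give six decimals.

Checks pass: Σm=0; 4 even; l₃=2∈[0,2].
(2·1+1)(2·1+1)(2·2+1) = 45
Δ: 0! 2! 2! / 5! → 1/30
sum: t=0:+1/1 = 1/1
3j²(1 1 2; 0 0 0) = Δ·Π!·Σ² = 2/15  (sign +1)
sum: t=0:+1/4 = 1/4
3j²(1 1 2; -1 1 0) = Δ·Π!·Σ² = 1/30  (sign +1)
combine: 4πI² = 45·2/15·1/30 = 1/5
take √, sign +1: I = 0.12615663

0.126157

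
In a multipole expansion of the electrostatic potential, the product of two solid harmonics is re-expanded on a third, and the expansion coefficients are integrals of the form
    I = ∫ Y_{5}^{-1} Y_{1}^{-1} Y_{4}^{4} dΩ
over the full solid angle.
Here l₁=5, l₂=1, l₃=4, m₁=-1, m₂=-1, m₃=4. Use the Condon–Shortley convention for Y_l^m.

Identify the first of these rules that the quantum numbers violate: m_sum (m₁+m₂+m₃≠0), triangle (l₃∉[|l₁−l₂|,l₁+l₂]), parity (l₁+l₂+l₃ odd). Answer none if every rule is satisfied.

m_sum

Σmᵢ = 2  ✗
l₃∈[|l₁−l₂|,l₁+l₂]=[4,6], have l₃=4
Σlᵢ = 10 ⇒ even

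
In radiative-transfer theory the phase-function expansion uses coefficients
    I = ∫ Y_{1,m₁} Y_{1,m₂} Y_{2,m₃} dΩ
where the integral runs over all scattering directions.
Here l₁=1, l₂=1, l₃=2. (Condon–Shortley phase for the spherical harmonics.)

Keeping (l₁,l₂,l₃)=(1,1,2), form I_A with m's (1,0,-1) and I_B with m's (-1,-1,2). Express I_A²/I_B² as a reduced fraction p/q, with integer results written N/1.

Shared (l₁,l₂,l₃)=(1,1,2): N and (l;000)² cancel in I_A²/I_B².
A: Δ = 0!·2!·2!/5! = 1/30; Racah Σ t=0..0: t=0:+1/2 = 1/2; ⇒ 3j(1 1 2; 1 0 -1)² = 1/10, sgn -1
B: Δ = 0!·2!·2!/5! = 1/30; Racah Σ t=0..0: t=0:+1/4 = 1/4; ⇒ 3j(1 1 2; -1 -1 2)² = 1/5, sgn +1
I_A²/I_B² = (1/10)/(1/5) = 1/2

1/2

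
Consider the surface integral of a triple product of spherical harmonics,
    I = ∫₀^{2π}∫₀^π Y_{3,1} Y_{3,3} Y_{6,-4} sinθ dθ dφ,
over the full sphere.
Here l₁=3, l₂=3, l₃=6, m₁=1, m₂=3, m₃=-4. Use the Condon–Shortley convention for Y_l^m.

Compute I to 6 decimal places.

0.171787

m-sum 0 ✓  L=12 even ✓  0≤6≤6 ✓
Π(2lᵢ+1) = 7×7×13 = 637
triangle coeff Δ(3,3,6) = 1/12012
Σ_t [0,0]: t=0:+1/1296 = 1/1296
(3j)²=100/3003 [(3 3 6; 0 0 0)], sign=+1
Σ_t [0,0]: t=0:+1/34560 = 1/34560
(3j)²=5/286 [(3 3 6; 1 3 -4)], sign=+1
⇒ 4πI² = 1750/4719
I = (+1)√(1750/4719/(4π)) = 0.17178653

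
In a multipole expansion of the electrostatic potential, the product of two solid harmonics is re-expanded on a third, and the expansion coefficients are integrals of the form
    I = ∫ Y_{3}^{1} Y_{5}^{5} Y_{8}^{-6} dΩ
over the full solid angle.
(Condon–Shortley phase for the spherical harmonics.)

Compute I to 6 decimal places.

Rules hold: Σm=0, L=16 even, 2≤8≤8.
N = 7·11·17 = 1309
Δ = 0!·6!·10!/17! = 1/136136
Racah Σ t=0..0: t=0:+1/518400 = 1/518400
⇒ 3j(3 5 8; 0 0 0)² = 56/2431, sgn +1
Racah Σ t=0..0: t=0:+1/174182400 = 1/174182400
⇒ 3j(3 5 8; 1 5 -6)² = 1/136, sgn +1
4πI² = N·(3j₀)²·(3jₘ)² = 49/221
I = +1·√(0.221719/4π) = 0.13283024

0.132830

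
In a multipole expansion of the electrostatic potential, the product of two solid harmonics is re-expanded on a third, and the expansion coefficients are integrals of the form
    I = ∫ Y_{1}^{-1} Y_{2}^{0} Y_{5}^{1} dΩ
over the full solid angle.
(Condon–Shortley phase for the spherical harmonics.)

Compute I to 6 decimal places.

l₃=5 ∉ [1,3] — triangle fails ⇒ I = 0

0.000000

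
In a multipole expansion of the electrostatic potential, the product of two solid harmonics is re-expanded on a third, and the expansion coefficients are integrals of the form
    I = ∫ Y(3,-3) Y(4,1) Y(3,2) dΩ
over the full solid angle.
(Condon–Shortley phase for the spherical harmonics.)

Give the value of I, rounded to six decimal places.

0.140463

Checks pass: Σm=0; 10 even; l₃=3∈[1,7].
(2·3+1)(2·4+1)(2·3+1) = 441
Δ: 4! 2! 4! / 11! → 1/34650
sum: t=1:−1/72 t=2:+1/16 t=3:−1/72 = 5/144
3j²(3 4 3; 0 0 0) = Δ·Π!·Σ² = 2/77  (sign -1)
sum: t=4:+1/288 = 1/288
3j²(3 4 3; -3 1 2) = Δ·Π!·Σ² = 5/231  (sign -1)
combine: 4πI² = 441·2/77·5/231 = 30/121
take √, sign +1: I = 0.14046335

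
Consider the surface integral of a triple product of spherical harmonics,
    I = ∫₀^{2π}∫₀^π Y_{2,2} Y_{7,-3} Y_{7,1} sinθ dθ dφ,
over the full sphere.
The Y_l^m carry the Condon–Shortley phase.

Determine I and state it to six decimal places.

Checks pass: Σm=0; 16 even; l₃=7∈[5,9].
(2·2+1)(2·7+1)(2·7+1) = 1125
Δ: 2! 2! 12! / 17! → 1/185640
sum: t=0:+1/2419200 t=1:−1/518400 t=2:+1/2419200 = -1/907200
3j²(2 7 7; 0 0 0) = Δ·Π!·Σ² = 56/3315  (sign +1)
sum: t=0:+1/3870720 = 1/3870720
3j²(2 7 7; 2 -3 1) = Δ·Π!·Σ² = 135/6188  (sign +1)
combine: 4πI² = 1125·56/3315·135/6188 = 20250/48841
take √, sign +1: I = 0.18164160

0.181642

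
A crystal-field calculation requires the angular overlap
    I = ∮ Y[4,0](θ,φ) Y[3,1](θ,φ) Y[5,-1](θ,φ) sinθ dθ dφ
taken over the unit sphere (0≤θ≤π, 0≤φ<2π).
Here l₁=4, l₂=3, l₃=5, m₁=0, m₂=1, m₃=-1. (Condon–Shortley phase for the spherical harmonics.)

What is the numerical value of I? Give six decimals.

-0.086020

m-sum 0 ✓  L=12 even ✓  1≤5≤7 ✓
Π(2lᵢ+1) = 9×7×11 = 693
triangle coeff Δ(4,3,5) = 1/180180
Σ_t [0,2]: t=0:+1/576 t=1:−1/144 t=2:+1/576 = -1/288
(3j)²=20/1001 [(4 3 5; 0 0 0)], sign=+1
Σ_t [0,2]: t=0:+1/2304 t=1:−1/216 t=2:+1/384 = -11/6912
(3j)²=11/1638 [(4 3 5; 0 1 -1)], sign=-1
⇒ 4πI² = 110/1183
I = (-1)√(110/1183/(4π)) = -0.08601992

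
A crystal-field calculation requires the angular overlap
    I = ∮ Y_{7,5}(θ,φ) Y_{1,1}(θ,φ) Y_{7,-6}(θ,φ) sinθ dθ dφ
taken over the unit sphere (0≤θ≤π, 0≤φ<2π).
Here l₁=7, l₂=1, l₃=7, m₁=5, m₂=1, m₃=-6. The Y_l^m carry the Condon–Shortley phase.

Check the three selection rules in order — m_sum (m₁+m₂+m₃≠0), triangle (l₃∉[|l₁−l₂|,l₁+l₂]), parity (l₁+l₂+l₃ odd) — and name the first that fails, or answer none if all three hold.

Σmᵢ = 0  ✓
l₃∈[|l₁−l₂|,l₁+l₂]=[6,8], have l₃=7  ✓
Σlᵢ = 15 ⇒ odd  ✗

parity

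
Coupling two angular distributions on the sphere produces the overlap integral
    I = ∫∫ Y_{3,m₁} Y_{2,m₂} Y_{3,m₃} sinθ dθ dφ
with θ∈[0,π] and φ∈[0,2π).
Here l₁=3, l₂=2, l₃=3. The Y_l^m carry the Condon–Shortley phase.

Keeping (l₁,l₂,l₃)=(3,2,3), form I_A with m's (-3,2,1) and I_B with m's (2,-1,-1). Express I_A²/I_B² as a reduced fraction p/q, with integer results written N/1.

l's match ⇒ only the (l;m) 3-j factors differ between A and B.
A: triangle coeff Δ(3,2,3) = 1/3780; Σ_t [2,2]: t=2:+1/96 = 1/96; (3j)²=1/42 [(3 2 3; -3 2 1)], sign=+1
B: triangle coeff Δ(3,2,3) = 1/3780; Σ_t [0,1]: t=0:+1/12 t=1:−1/48 = 1/16; (3j)²=1/28 [(3 2 3; 2 -1 -1)], sign=+1
I_A²/I_B² = (1/42)/(1/28) = 2/3

2/3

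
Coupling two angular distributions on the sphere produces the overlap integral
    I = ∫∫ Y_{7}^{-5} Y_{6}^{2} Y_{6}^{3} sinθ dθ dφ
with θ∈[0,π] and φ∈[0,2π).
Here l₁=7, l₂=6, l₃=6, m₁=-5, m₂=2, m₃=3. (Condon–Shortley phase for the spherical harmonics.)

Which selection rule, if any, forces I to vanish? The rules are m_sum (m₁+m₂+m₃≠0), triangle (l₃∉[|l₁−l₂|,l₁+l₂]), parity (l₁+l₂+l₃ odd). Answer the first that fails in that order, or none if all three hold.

m₁+m₂+m₃ = -5 + 2 + 3 = 0  ✓
triangle: |7−6|=1 ≤ l₃=6 ≤ 7+6=13  ✓
parity: l₁+l₂+l₃ = 19 is odd  ✗

parity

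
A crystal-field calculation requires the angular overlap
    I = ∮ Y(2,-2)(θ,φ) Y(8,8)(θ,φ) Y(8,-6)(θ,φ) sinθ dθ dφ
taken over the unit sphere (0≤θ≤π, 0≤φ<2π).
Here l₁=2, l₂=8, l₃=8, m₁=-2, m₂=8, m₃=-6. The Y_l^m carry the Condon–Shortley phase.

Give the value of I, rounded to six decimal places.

m-sum 0 ✓  L=18 even ✓  6≤8≤10 ✓
Π(2lᵢ+1) = 5×17×17 = 1445
triangle coeff Δ(2,8,8) = 1/348840
Σ_t [0,2]: t=0:+1/116121600 t=1:−1/25401600 t=2:+1/116121600 = -1/45158400
(3j)²=24/1615 [(2 8 8; 0 0 0)], sign=-1
Σ_t [2,2]: t=2:+1/348713164800 = 1/348713164800
(3j)²=2/969 [(2 8 8; -2 8 -6)], sign=+1
⇒ 4πI² = 16/361
I = (-1)√(16/361/(4π)) = -0.05938838

-0.059388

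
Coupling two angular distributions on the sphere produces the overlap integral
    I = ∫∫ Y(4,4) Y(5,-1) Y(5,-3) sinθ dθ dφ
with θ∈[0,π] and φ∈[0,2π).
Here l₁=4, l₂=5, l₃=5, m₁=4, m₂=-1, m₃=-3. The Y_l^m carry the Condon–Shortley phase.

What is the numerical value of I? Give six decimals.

m-sum 0 ✓  L=14 even ✓  1≤5≤9 ✓
Π(2lᵢ+1) = 9×11×11 = 1089
triangle coeff Δ(4,5,5) = 1/3153150
Σ_t [0,4]: t=0:+1/69120 t=1:−1/1728 t=2:+1/576 t=3:−1/1728 t=4:+1/69120 = 7/11520
(3j)²=2/143 [(4 5 5; 0 0 0)], sign=-1
Σ_t [0,0]: t=0:+1/27648 = 1/27648
(3j)²=10/429 [(4 5 5; 4 -1 -3)], sign=+1
⇒ 4πI² = 60/169
I = (-1)√(60/169/(4π)) = -0.16808437

-0.168084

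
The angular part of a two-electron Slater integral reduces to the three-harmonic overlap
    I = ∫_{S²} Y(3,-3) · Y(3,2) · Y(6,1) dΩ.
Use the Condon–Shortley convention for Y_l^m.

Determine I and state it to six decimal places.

-0.031364

Rules hold: Σm=0, L=12 even, 0≤6≤6.
N = 7·7·13 = 637
Δ = 0!·6!·6!/13! = 1/12012
Racah Σ t=0..0: t=0:+1/1296 = 1/1296
⇒ 3j(3 3 6; 0 0 0)² = 100/3003, sgn +1
Racah Σ t=0..0: t=0:+1/86400 = 1/86400
⇒ 3j(3 3 6; -3 2 1)² = 1/1716, sgn -1
4πI² = N·(3j₀)²·(3jₘ)² = 175/14157
I = -1·√(0.0123614/4π) = -0.03136379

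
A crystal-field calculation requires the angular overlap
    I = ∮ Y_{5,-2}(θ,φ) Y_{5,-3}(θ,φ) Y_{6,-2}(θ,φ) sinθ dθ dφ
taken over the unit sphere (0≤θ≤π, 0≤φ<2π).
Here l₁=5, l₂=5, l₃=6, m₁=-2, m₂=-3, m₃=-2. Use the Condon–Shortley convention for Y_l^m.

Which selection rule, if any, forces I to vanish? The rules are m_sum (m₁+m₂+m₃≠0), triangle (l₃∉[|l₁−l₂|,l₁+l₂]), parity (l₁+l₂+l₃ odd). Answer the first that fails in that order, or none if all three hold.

azimuthal sum: -2 − 3 − 2 = -7  ✗
0 ≤ 6 ≤ 10 (triangle on l)
L = 5 + 5 + 6 = 16 (even)

m_sum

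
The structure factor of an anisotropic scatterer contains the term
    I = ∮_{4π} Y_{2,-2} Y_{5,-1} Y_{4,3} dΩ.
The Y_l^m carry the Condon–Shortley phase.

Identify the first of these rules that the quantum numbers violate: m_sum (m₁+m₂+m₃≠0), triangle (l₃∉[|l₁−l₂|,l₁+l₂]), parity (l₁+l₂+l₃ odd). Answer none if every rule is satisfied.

parity

Σmᵢ = 0  ✓
l₃∈[|l₁−l₂|,l₁+l₂]=[3,7], have l₃=4  ✓
Σlᵢ = 11 ⇒ odd  ✗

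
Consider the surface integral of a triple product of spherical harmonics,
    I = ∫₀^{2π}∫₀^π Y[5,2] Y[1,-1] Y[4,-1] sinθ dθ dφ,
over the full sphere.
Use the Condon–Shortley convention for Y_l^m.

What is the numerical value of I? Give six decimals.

Rules hold: Σm=0, L=10 even, 4≤4≤6.
N = 11·3·9 = 297
Δ = 2!·8!·0!/11! = 1/495
Racah Σ t=1..1: t=1:−1/576 = -1/576
⇒ 3j(5 1 4; 0 0 0)² = 5/99, sgn -1
Racah Σ t=0..0: t=0:+1/1440 = 1/1440
⇒ 3j(5 1 4; 2 -1 -1)² = 7/165, sgn -1
4πI² = N·(3j₀)²·(3jₘ)² = 7/11
I = +1·√(0.636364/4π) = 0.22503380

0.225034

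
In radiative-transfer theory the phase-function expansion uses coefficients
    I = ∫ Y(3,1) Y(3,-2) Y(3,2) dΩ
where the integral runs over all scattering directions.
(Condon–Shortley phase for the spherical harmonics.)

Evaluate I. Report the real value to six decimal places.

m-sum = 1 − 2 + 2 = 1 ≠ 0 ⇒ I = 0

0.000000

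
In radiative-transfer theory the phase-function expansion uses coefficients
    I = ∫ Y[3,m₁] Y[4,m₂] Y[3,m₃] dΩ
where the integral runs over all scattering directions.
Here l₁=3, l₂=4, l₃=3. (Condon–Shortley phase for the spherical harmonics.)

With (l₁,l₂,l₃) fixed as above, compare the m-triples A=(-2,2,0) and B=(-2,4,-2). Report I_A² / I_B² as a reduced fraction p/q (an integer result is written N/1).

l's match ⇒ only the (l;m) 3-j factors differ between A and B.
A: triangle coeff Δ(3,4,3) = 1/34650; Σ_t [3,4]: t=3:−1/72 t=4:+1/96 = -1/288; (3j)²=1/462 [(3 4 3; -2 2 0)], sign=+1
B: triangle coeff Δ(3,4,3) = 1/34650; Σ_t [4,4]: t=4:+1/576 = 1/576; (3j)²=5/99 [(3 4 3; -2 4 -2)], sign=-1
I_A²/I_B² = (1/462)/(5/99) = 3/70

3/70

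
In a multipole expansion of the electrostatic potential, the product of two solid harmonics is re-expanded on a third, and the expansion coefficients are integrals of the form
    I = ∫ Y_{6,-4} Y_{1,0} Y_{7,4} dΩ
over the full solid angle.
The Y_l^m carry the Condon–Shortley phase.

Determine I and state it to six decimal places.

Rules hold: Σm=0, L=14 even, 5≤7≤7.
N = 13·3·15 = 585
Δ = 0!·12!·2!/15! = 1/1365
Racah Σ t=0..0: t=0:+1/518400 = 1/518400
⇒ 3j(6 1 7; 0 0 0)² = 7/195, sgn -1
Racah Σ t=0..0: t=0:+1/7257600 = 1/7257600
⇒ 3j(6 1 7; -4 0 4)² = 11/455, sgn -1
4πI² = N·(3j₀)²·(3jₘ)² = 33/65
I = +1·√(0.507692/4π) = 0.20099968

0.201000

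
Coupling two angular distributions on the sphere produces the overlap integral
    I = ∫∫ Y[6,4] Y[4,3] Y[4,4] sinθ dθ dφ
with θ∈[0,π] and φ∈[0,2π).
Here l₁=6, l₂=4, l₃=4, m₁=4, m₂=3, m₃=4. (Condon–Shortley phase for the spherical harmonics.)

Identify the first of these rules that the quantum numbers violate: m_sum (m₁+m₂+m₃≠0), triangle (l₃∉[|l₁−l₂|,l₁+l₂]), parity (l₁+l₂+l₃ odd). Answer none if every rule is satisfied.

m_sum

azimuthal sum: 4 + 3 + 4 = 11  ✗
2 ≤ 4 ≤ 10 (triangle on l)
L = 6 + 4 + 4 = 14 (even)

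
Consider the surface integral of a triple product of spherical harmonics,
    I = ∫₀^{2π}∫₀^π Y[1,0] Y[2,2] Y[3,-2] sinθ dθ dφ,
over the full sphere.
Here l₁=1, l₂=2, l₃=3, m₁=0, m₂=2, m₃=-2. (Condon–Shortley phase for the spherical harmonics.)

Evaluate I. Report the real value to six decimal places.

m-sum 0 ✓  L=6 even ✓  1≤3≤3 ✓
Π(2lᵢ+1) = 3×5×7 = 105
triangle coeff Δ(1,2,3) = 1/105
Σ_t [0,0]: t=0:+1/4 = 1/4
(3j)²=3/35 [(1 2 3; 0 0 0)], sign=-1
Σ_t [0,0]: t=0:+1/24 = 1/24
(3j)²=1/21 [(1 2 3; 0 2 -2)], sign=-1
⇒ 4πI² = 3/7
I = (+1)√(3/7/(4π)) = 0.18467439

0.184674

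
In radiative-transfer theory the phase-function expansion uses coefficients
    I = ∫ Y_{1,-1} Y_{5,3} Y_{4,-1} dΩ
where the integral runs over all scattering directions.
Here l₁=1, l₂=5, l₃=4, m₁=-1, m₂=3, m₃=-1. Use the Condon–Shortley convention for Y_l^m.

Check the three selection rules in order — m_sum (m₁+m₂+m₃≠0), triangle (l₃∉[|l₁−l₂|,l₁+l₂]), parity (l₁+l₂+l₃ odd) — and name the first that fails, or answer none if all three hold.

m_sum

m₁+m₂+m₃ = -1 + 3 − 1 = 1  ✗
triangle: |1−5|=4 ≤ l₃=4 ≤ 1+5=6
parity: l₁+l₂+l₃ = 10 is even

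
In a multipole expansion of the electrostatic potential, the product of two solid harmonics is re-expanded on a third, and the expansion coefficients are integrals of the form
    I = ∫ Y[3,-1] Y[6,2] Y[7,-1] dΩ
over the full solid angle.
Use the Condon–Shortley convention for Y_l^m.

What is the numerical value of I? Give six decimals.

Rules hold: Σm=0, L=16 even, 3≤7≤9.
N = 7·13·15 = 1365
Δ = 2!·4!·10!/17! = 1/2042040
Racah Σ t=0..2: t=0:+1/207360 t=1:−1/57600 t=2:+1/207360 = -1/129600
⇒ 3j(3 6 7; 0 0 0)² = 168/12155, sgn +1
Racah Σ t=0..2: t=0:+1/3870720 t=1:−1/181440 t=2:+1/138240 = 23/11612160
⇒ 3j(3 6 7; -1 2 -1)² = 529/204204, sgn +1
4πI² = N·(3j₀)²·(3jₘ)² = 22218/454597
I = +1·√(0.0488741/4π) = 0.06236404

0.062364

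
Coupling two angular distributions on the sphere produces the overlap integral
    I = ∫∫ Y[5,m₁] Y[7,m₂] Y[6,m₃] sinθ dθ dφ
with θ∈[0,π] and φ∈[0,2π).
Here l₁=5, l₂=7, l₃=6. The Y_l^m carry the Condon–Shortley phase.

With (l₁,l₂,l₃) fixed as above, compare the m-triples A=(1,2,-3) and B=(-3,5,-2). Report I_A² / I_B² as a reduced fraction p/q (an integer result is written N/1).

2816/21

Shared (l₁,l₂,l₃)=(5,7,6): N and (l;000)² cancel in I_A²/I_B².
A: Δ = 6!·4!·8!/19! = 1/174594420; Racah Σ t=1..4: t=1:−1/29030400 t=2:+1/967680 t=3:−1/311040 t=4:+1/829440 = -11/10886400; ⇒ 3j(5 7 6; 1 2 -3)² = 1408/146965, sgn +1
B: Δ = 6!·4!·8!/19! = 1/174594420; Racah Σ t=4..6: t=4:+1/46448640 t=5:−1/3628800 t=6:+1/4147200 = -1/77414400; ⇒ 3j(5 7 6; -3 5 -2)² = 3/41990, sgn -1
I_A²/I_B² = (1408/146965)/(3/41990) = 2816/21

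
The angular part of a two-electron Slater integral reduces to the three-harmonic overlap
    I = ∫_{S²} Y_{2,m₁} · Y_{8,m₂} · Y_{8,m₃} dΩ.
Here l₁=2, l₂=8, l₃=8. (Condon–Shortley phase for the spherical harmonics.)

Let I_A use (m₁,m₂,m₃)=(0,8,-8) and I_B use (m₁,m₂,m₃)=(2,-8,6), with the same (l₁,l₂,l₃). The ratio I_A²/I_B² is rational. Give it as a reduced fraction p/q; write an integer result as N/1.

Shared (l₁,l₂,l₃)=(2,8,8): N and (l;000)² cancel in I_A²/I_B².
A: Δ = 2!·2!·14!/19! = 1/348840; Racah Σ t=2..2: t=2:+1/348713164800 = 1/348713164800; ⇒ 3j(2 8 8; 0 8 -8)² = 40/969, sgn +1
B: Δ = 2!·2!·14!/19! = 1/348840; Racah Σ t=0..0: t=0:+1/348713164800 = 1/348713164800; ⇒ 3j(2 8 8; 2 -8 6)² = 2/969, sgn +1
I_A²/I_B² = (40/969)/(2/969) = 20/1

20/1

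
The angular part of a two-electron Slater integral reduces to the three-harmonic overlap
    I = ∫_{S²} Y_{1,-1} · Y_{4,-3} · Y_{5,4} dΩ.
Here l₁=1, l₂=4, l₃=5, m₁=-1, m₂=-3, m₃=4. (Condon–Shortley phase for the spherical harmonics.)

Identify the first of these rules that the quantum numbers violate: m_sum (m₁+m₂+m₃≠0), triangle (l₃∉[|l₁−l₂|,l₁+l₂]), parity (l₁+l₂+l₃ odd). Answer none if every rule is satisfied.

m₁+m₂+m₃ = -1 − 3 + 4 = 0  ✓
triangle: |1−4|=3 ≤ l₃=5 ≤ 1+4=5  ✓
parity: l₁+l₂+l₃ = 10 is even  ✓

none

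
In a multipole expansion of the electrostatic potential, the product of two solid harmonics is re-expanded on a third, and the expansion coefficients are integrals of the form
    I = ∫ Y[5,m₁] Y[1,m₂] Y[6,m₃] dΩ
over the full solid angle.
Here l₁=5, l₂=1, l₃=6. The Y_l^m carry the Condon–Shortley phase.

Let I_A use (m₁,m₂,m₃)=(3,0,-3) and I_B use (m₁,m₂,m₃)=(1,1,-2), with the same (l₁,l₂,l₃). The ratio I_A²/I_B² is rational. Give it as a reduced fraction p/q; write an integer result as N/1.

27/28

Same 5,1,6: normalisation and zero-m 3j drop out of the ratio.
A: Δ: 0! 10! 2! / 13! → 1/858; sum: t=0:+1/80640 = 1/80640; 3j²(5 1 6; 3 0 -3) = Δ·Π!·Σ² = 9/286  (sign -1)
B: Δ: 0! 10! 2! / 13! → 1/858; sum: t=0:+1/34560 = 1/34560; 3j²(5 1 6; 1 1 -2) = Δ·Π!·Σ² = 14/429  (sign +1)
I_A²/I_B² = (9/286)/(14/429) = 27/28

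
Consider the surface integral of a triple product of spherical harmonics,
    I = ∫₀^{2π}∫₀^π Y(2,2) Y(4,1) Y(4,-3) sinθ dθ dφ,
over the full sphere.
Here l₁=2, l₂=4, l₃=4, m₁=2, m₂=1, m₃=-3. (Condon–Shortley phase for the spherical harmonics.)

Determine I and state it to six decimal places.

Rules hold: Σm=0, L=10 even, 2≤4≤6.
N = 5·9·9 = 405
Δ = 2!·2!·6!/11! = 1/13860
Racah Σ t=0..2: t=0:+1/192 t=1:−1/36 t=2:+1/192 = -5/288
⇒ 3j(2 4 4; 0 0 0)² = 20/693, sgn -1
Racah Σ t=0..0: t=0:+1/480 = 1/480
⇒ 3j(2 4 4; 2 1 -3)² = 3/110, sgn -1
4πI² = N·(3j₀)²·(3jₘ)² = 270/847
I = +1·√(0.318772/4π) = 0.15927046

0.159270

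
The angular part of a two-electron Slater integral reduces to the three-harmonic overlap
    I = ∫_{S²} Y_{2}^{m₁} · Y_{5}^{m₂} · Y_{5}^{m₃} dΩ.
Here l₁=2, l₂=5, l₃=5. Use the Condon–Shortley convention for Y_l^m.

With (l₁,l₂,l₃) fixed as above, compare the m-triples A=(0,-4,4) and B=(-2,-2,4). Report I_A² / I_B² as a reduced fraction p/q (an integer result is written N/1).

l's match ⇒ only the (l;m) 3-j factors differ between A and B.
A: triangle coeff Δ(2,5,5) = 1/38610; Σ_t [0,1]: t=0:+1/20160 t=1:−1/40320 = 1/40320; (3j)²=6/715 [(2 5 5; 0 -4 4)], sign=-1
B: triangle coeff Δ(2,5,5) = 1/38610; Σ_t [2,2]: t=2:+1/20160 = 1/20160; (3j)²=12/715 [(2 5 5; -2 -2 4)], sign=-1
I_A²/I_B² = (6/715)/(12/715) = 1/2

1/2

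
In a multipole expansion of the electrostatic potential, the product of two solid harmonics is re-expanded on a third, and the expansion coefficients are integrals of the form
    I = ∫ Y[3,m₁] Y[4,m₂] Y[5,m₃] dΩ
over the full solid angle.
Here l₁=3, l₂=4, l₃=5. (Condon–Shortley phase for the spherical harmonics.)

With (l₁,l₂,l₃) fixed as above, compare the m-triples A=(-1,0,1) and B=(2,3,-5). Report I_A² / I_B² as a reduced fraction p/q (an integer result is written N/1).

Shared (l₁,l₂,l₃)=(3,4,5): N and (l;000)² cancel in I_A²/I_B².
A: Δ = 2!·4!·6!/13! = 1/180180; Racah Σ t=0..2: t=0:+1/2304 t=1:−1/216 t=2:+1/384 = -11/6912; ⇒ 3j(3 4 5; -1 0 1)² = 11/1638, sgn -1
B: Δ = 2!·4!·6!/13! = 1/180180; Racah Σ t=1..1: t=1:−1/17280 = -1/17280; ⇒ 3j(3 4 5; 2 3 -5)² = 35/858, sgn -1
I_A²/I_B² = (11/1638)/(35/858) = 121/735

121/735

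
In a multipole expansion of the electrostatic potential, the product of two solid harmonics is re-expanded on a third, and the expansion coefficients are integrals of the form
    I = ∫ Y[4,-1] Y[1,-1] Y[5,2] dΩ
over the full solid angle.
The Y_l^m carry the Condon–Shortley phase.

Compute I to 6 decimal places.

0.225034

Rules hold: Σm=0, L=10 even, 3≤5≤5.
N = 9·3·11 = 297
Δ = 0!·8!·2!/11! = 1/495
Racah Σ t=0..0: t=0:+1/576 = 1/576
⇒ 3j(4 1 5; 0 0 0)² = 5/99, sgn -1
Racah Σ t=0..0: t=0:+1/1440 = 1/1440
⇒ 3j(4 1 5; -1 -1 2)² = 7/165, sgn -1
4πI² = N·(3j₀)²·(3jₘ)² = 7/11
I = +1·√(0.636364/4π) = 0.22503380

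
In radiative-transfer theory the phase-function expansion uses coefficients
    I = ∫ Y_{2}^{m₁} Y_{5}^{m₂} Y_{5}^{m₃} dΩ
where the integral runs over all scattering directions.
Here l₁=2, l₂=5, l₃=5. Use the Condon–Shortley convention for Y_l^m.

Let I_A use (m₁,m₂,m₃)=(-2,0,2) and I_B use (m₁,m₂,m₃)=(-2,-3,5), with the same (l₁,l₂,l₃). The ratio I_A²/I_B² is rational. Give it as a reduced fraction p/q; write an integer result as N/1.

14/3

Shared (l₁,l₂,l₃)=(2,5,5): N and (l;000)² cancel in I_A²/I_B².
A: Δ = 2!·2!·8!/13! = 1/38610; Racah Σ t=2..2: t=2:+1/2880 = 1/2880; ⇒ 3j(2 5 5; -2 0 2)² = 14/429, sgn -1
B: Δ = 2!·2!·8!/13! = 1/38610; Racah Σ t=2..2: t=2:+1/161280 = 1/161280; ⇒ 3j(2 5 5; -2 -3 5)² = 1/143, sgn +1
I_A²/I_B² = (14/429)/(1/143) = 14/3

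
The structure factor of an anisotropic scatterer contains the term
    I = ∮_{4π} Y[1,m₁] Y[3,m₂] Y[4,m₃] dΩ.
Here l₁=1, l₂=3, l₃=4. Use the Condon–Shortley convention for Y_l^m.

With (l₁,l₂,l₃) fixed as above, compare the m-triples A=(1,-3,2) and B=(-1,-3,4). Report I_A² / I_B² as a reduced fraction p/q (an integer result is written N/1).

1/28

l's match ⇒ only the (l;m) 3-j factors differ between A and B.
A: triangle coeff Δ(1,3,4) = 1/252; Σ_t [0,0]: t=0:+1/1440 = 1/1440; (3j)²=1/252 [(1 3 4; 1 -3 2)], sign=+1
B: triangle coeff Δ(1,3,4) = 1/252; Σ_t [0,0]: t=0:+1/1440 = 1/1440; (3j)²=1/9 [(1 3 4; -1 -3 4)], sign=+1
I_A²/I_B² = (1/252)/(1/9) = 1/28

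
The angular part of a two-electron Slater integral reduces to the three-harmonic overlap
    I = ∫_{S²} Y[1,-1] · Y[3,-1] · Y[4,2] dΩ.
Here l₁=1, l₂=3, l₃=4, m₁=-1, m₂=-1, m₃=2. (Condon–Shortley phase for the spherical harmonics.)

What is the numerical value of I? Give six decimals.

Rules hold: Σm=0, L=8 even, 2≤4≤4.
N = 3·7·9 = 189
Δ = 0!·2!·6!/9! = 1/252
Racah Σ t=0..0: t=0:+1/36 = 1/36
⇒ 3j(1 3 4; 0 0 0)² = 4/63, sgn +1
Racah Σ t=0..0: t=0:+1/96 = 1/96
⇒ 3j(1 3 4; -1 -1 2)² = 5/84, sgn +1
4πI² = N·(3j₀)²·(3jₘ)² = 5/7
I = +1·√(0.714286/4π) = 0.23841361

0.238414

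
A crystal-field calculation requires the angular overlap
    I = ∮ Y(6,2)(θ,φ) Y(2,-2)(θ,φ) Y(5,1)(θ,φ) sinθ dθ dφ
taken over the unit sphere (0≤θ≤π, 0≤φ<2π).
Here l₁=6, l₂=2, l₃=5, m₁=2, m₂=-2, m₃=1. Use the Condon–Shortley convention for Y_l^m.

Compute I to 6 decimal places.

m-sum = 2 − 2 + 1 = 1 ≠ 0 ⇒ I = 0

0.000000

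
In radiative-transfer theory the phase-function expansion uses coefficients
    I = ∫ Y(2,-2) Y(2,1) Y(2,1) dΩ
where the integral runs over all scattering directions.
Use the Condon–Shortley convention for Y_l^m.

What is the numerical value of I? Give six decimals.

0.220728

Checks pass: Σm=0; 6 even; l₃=2∈[0,4].
(2·2+1)(2·2+1)(2·2+1) = 125
Δ: 2! 2! 2! / 7! → 1/630
sum: t=0:+1/8 t=1:−1/1 t=2:+1/8 = -3/4
3j²(2 2 2; 0 0 0) = Δ·Π!·Σ² = 2/35  (sign -1)
sum: t=2:+1/4 = 1/4
3j²(2 2 2; -2 1 1) = Δ·Π!·Σ² = 3/35  (sign -1)
combine: 4πI² = 125·2/35·3/35 = 30/49
take √, sign +1: I = 0.22072812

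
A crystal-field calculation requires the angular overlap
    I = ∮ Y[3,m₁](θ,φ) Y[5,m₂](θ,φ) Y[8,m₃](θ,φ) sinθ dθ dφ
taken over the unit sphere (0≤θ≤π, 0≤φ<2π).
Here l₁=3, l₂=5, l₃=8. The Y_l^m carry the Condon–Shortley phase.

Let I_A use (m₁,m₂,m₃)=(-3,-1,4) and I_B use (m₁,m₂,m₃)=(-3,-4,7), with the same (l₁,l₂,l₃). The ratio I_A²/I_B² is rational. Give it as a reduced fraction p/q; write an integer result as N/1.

Same 3,5,8: normalisation and zero-m 3j drop out of the ratio.
A: Δ: 0! 6! 10! / 17! → 1/136136; sum: t=0:+1/12441600 = 1/12441600; 3j²(3 5 8; -3 -1 4) = Δ·Π!·Σ² = 3/442  (sign +1)
B: Δ: 0! 6! 10! / 17! → 1/136136; sum: t=0:+1/261273600 = 1/261273600; 3j²(3 5 8; -3 -4 7) = Δ·Π!·Σ² = 5/136  (sign -1)
I_A²/I_B² = (3/442)/(5/136) = 12/65

12/65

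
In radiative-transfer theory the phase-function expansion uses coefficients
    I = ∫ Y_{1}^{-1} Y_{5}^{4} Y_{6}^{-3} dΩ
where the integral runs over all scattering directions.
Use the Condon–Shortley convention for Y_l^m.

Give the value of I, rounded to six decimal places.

Checks pass: Σm=0; 12 even; l₃=6∈[4,6].
(2·1+1)(2·5+1)(2·6+1) = 429
Δ: 0! 2! 10! / 13! → 1/858
sum: t=0:+1/14400 = 1/14400
3j²(1 5 6; 0 0 0) = Δ·Π!·Σ² = 6/143  (sign +1)
sum: t=0:+1/725760 = 1/725760
3j²(1 5 6; -1 4 -3) = Δ·Π!·Σ² = 1/286  (sign -1)
combine: 4πI² = 429·6/143·1/286 = 9/143
take √, sign -1: I = -0.07076985

-0.070770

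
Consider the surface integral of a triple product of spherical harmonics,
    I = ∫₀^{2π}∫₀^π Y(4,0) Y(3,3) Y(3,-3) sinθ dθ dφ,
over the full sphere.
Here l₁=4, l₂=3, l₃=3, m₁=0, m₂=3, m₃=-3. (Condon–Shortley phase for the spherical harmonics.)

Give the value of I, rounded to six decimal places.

m-sum 0 ✓  L=10 even ✓  1≤3≤7 ✓
Π(2lᵢ+1) = 9×7×7 = 441
triangle coeff Δ(4,3,3) = 1/34650
Σ_t [1,3]: t=1:−1/72 t=2:+1/16 t=3:−1/72 = 5/144
(3j)²=2/77 [(4 3 3; 0 0 0)], sign=-1
Σ_t [4,4]: t=4:+1/1152 = 1/1152
(3j)²=1/154 [(4 3 3; 0 3 -3)], sign=+1
⇒ 4πI² = 9/121
I = (-1)√(9/121/(4π)) = -0.07693494

-0.076935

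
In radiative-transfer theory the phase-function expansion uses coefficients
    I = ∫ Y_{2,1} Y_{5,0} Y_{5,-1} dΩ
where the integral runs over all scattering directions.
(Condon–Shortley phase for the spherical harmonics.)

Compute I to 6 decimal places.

Rules hold: Σm=0, L=12 even, 3≤5≤7.
N = 5·11·11 = 605
Δ = 2!·2!·8!/13! = 1/38610
Racah Σ t=0..2: t=0:+1/2880 t=1:−1/576 t=2:+1/2880 = -1/960
⇒ 3j(2 5 5; 0 0 0)² = 10/429, sgn +1
Racah Σ t=0..1: t=0:+1/1440 t=1:−1/1152 = -1/5760
⇒ 3j(2 5 5; 1 0 -1)² = 1/858, sgn -1
4πI² = N·(3j₀)²·(3jₘ)² = 25/1521
I = -1·√(0.0164366/4π) = -0.03616600

-0.036166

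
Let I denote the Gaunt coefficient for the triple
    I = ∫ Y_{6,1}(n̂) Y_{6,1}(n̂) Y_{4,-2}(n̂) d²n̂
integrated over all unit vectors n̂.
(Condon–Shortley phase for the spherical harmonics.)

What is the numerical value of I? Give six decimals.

0.133571

Rules hold: Σm=0, L=16 even, 0≤4≤12.
N = 13·13·9 = 1521
Δ = 8!·4!·4!/17! = 1/15315300
Racah Σ t=2..6: t=2:+1/829440 t=3:−1/25920 t=4:+1/9216 t=5:−1/25920 t=6:+1/829440 = 7/207360
⇒ 3j(6 6 4; 0 0 0)² = 28/2431, sgn +1
Racah Σ t=3..5: t=3:−1/69120 t=4:+1/20736 t=5:−1/69120 = 1/51840
⇒ 3j(6 6 4; 1 1 -2)² = 280/21879, sgn +1
4πI² = N·(3j₀)²·(3jₘ)² = 7840/34969
I = +1·√(0.224199/4π) = 0.13357079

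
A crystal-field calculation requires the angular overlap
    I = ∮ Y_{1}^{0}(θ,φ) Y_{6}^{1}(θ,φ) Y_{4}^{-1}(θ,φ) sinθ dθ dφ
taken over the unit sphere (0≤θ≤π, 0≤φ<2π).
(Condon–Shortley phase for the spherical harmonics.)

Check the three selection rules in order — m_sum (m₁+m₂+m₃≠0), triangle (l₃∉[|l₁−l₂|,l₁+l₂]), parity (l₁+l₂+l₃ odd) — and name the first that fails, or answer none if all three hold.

azimuthal sum: 0 + 1 − 1 = 0  ✓
5 ≤ 4 ≤ 7 (triangle on l)  ✗
L = 1 + 6 + 4 = 11 (odd)

triangle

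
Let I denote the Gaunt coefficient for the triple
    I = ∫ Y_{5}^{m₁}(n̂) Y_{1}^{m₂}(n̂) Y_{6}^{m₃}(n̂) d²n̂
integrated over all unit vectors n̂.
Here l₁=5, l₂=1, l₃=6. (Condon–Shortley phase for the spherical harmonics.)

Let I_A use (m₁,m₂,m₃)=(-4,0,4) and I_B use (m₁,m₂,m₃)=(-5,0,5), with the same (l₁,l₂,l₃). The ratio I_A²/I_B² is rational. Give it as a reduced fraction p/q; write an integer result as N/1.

20/11

Same 5,1,6: normalisation and zero-m 3j drop out of the ratio.
A: Δ: 0! 10! 2! / 13! → 1/858; sum: t=0:+1/362880 = 1/362880; 3j²(5 1 6; -4 0 4) = Δ·Π!·Σ² = 10/429  (sign +1)
B: Δ: 0! 10! 2! / 13! → 1/858; sum: t=0:+1/3628800 = 1/3628800; 3j²(5 1 6; -5 0 5) = Δ·Π!·Σ² = 1/78  (sign -1)
I_A²/I_B² = (10/429)/(1/78) = 20/11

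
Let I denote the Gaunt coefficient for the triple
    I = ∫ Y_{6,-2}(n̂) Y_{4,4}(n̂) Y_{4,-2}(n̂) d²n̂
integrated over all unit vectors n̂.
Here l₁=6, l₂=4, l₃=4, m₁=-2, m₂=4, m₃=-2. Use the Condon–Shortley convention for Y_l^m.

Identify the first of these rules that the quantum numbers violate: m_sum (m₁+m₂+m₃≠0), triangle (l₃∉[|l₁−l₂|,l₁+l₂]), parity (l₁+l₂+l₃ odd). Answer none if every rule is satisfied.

none

m₁+m₂+m₃ = -2 + 4 − 2 = 0  ✓
triangle: |6−4|=2 ≤ l₃=4 ≤ 6+4=10  ✓
parity: l₁+l₂+l₃ = 14 is even  ✓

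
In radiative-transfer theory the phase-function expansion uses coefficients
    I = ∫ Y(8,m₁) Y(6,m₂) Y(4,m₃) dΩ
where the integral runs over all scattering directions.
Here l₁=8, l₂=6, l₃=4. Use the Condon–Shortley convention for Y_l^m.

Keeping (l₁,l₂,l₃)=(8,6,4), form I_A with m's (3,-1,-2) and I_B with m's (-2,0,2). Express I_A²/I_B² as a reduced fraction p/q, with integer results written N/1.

Shared (l₁,l₂,l₃)=(8,6,4): N and (l;000)² cancel in I_A²/I_B².
A: Δ = 10!·6!·2!/19! = 1/23279256; Racah Σ t=3..5: t=3:−1/2903040 t=4:+1/2073600 t=5:−1/20736000 = 13/145152000; ⇒ 3j(8 6 4; 3 -1 -2)² = 13/9044, sgn +1
B: Δ = 10!·6!·2!/19! = 1/23279256; Racah Σ t=4..6: t=4:+1/24883200 t=5:−1/1728000 t=6:+1/1658880 = 1/15552000; ⇒ 3j(8 6 4; -2 0 2)² = 16/46189, sgn +1
I_A²/I_B² = (13/9044)/(16/46189) = 1859/448

1859/448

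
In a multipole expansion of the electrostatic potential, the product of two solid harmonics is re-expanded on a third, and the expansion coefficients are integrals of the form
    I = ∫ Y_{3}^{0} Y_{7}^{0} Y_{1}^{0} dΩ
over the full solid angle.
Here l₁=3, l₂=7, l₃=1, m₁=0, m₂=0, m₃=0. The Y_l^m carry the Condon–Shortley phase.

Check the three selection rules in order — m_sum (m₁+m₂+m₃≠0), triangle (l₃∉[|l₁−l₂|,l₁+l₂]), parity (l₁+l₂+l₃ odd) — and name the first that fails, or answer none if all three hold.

m₁+m₂+m₃ = 0 + 0 + 0 = 0  ✓
triangle: |3−7|=4 ≤ l₃=1 ≤ 3+7=10  ✗
parity: l₁+l₂+l₃ = 11 is odd

triangle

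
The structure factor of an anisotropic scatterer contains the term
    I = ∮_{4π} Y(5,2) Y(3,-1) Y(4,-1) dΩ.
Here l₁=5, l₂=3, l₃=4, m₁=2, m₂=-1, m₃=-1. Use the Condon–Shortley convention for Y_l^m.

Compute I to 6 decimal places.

0.148044

m-sum 0 ✓  L=12 even ✓  2≤4≤8 ✓
Π(2lᵢ+1) = 11×7×9 = 693
triangle coeff Δ(5,3,4) = 1/180180
Σ_t [1,3]: t=1:−1/576 t=2:+1/144 t=3:−1/576 = 1/288
(3j)²=20/1001 [(5 3 4; 0 0 0)], sign=+1
Σ_t [0,2]: t=0:+1/1728 t=1:−1/288 t=2:+1/960 = -1/540
(3j)²=128/6435 [(5 3 4; 2 -1 -1)], sign=+1
⇒ 4πI² = 512/1859
I = (+1)√(512/1859/(4π)) = 0.14804384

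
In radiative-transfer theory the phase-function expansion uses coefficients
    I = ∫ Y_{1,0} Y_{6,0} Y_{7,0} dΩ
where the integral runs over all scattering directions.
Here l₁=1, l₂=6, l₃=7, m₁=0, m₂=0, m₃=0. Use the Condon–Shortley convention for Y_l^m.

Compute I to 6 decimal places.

0.244927

m-sum 0 ✓  L=14 even ✓  5≤7≤7 ✓
Π(2lᵢ+1) = 3×13×15 = 585
triangle coeff Δ(1,6,7) = 1/1365
Σ_t [0,0]: t=0:+1/518400 = 1/518400
(3j)²=7/195 [(1 6 7; 0 0 0)], sign=-1
(m-triple is (0,0,0) — same symbol as above.)
⇒ 4πI² = 49/65
I = (+1)√(49/65/(4π)) = 0.24492687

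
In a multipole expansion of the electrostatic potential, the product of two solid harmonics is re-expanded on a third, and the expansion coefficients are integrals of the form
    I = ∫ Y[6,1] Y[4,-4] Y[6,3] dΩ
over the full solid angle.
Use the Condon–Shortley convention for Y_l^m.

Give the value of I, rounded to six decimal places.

-0.167630

Checks pass: Σm=0; 16 even; l₃=6∈[2,10].
(2·6+1)(2·4+1)(2·6+1) = 1521
Δ: 4! 8! 4! / 17! → 1/15315300
sum: t=0:+1/829440 t=1:−1/25920 t=2:+1/9216 t=3:−1/25920 t=4:+1/829440 = 7/207360
3j²(6 4 6; 0 0 0) = Δ·Π!·Σ² = 28/2431  (sign +1)
sum: t=0:+1/414720 = 1/414720
3j²(6 4 6; 1 -4 3) = Δ·Π!·Σ² = 49/2431  (sign -1)
combine: 4πI² = 1521·28/2431·49/2431 = 12348/34969
take √, sign -1: I = -0.16763001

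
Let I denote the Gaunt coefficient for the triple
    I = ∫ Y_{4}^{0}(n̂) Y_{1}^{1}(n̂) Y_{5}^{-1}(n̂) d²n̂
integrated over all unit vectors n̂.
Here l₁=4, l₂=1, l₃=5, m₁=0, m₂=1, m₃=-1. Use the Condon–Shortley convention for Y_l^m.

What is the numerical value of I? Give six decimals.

Checks pass: Σm=0; 10 even; l₃=5∈[3,5].
(2·4+1)(2·1+1)(2·5+1) = 297
Δ: 0! 8! 2! / 11! → 1/495
sum: t=0:+1/576 = 1/576
3j²(4 1 5; 0 0 0) = Δ·Π!·Σ² = 5/99  (sign -1)
sum: t=0:+1/1152 = 1/1152
3j²(4 1 5; 0 1 -1) = Δ·Π!·Σ² = 1/33  (sign +1)
combine: 4πI² = 297·5/99·1/33 = 5/11
take √, sign -1: I = -0.19018827

-0.190188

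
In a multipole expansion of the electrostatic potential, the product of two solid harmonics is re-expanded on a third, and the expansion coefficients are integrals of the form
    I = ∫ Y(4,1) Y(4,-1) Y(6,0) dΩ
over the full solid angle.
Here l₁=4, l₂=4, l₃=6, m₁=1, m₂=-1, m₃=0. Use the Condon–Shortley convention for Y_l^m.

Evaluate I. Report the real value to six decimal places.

m-sum 0 ✓  L=14 even ✓  0≤6≤8 ✓
Π(2lᵢ+1) = 9×9×13 = 1053
triangle coeff Δ(4,4,6) = 1/1261260
Σ_t [0,2]: t=0:+1/4608 t=1:−1/1296 t=2:+1/4608 = -7/20736
(3j)²=20/1287 [(4 4 6; 0 0 0)], sign=-1
Σ_t [0,2]: t=0:+1/2592 t=1:−1/2304 t=2:+1/28800 = -7/518400
(3j)²=1/25740 [(4 4 6; 1 -1 0)], sign=-1
⇒ 4πI² = 1/1573
I = (+1)√(1/1573/(4π)) = 0.00711264

0.007113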